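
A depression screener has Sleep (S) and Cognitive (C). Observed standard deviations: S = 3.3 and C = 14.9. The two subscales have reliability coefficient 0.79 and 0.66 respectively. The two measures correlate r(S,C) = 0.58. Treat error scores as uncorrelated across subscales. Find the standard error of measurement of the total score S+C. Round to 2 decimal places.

8.82

Var(total) = 232.9 + 57.0372 = 289.937.
True-score variance = 155.13 + 57.0372 = 212.167, so reliability = 0.7318.
Error variance = 289.937 − 212.167 = 77.7703; SEM = √77.7703 = 8.82.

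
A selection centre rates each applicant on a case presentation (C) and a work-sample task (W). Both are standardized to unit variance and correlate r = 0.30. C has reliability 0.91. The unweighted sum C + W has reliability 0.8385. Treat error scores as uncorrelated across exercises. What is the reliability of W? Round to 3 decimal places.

Var(C+W) = 2 + 2·0.30 = 2.600.
True-score variance = ρ_C + ρ_W + 2·0.30, so 0.8385 = (0.91 + ρ_W + 0.60) / 2.600.
ρ_W = 0.8385·2.600 − 0.91 − 0.60 = 0.670.

0.670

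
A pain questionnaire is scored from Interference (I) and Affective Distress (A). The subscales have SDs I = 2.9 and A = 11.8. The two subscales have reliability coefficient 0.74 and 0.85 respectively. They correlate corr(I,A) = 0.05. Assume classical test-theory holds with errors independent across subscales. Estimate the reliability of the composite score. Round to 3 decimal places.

0.847

Var(I+A) = 2.9² + 11.8² + 2·[2.9·11.8·0.05] = 147.65 + 3.422 = 151.072.
Because errors are independent across components, Cov(Tᵢ,Tⱼ) = Cov(Xᵢ,Xⱼ); the off-diagonal part of the true-score variance is the same as above.
True-score variance = [2.9²·0.74 + 11.8²·0.85] + 3.422 = 124.577 + 3.422 = 127.999.
Reliability = 127.999 / 151.072 = 0.847.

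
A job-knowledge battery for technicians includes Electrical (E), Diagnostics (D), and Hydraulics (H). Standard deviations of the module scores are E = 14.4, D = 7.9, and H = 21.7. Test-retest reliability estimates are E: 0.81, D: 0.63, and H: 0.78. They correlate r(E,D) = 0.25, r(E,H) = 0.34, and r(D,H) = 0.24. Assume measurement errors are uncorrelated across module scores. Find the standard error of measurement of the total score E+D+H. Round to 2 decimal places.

12.89

Var(total) = 740.66 + 351.653 = 1092.31.
True-score variance = 574.574 + 351.653 = 926.227, so reliability = 0.8480.
Error variance = 1092.31 − 926.227 = 166.086; SEM = √166.086 = 12.89.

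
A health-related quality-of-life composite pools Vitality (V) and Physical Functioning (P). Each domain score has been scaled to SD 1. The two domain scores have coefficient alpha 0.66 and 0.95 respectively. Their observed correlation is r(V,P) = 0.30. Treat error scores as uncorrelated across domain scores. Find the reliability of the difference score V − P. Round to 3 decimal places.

0.721

Var(V−P) = 1 + 1 − 2·0.30 = 2 − 0.6 = 1.4.
Because errors are independent across components, Cov(Tᵢ,Tⱼ) = Cov(Xᵢ,Xⱼ); the off-diagonal part of the true-score variance is the same as above.
True-score variance = [0.66 + 0.95] − 0.6 = 1.61 − 0.6 = 1.01.
Reliability = 1.01 / 1.4 = 0.721.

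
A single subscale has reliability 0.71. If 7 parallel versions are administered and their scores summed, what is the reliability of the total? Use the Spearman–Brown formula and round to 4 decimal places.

ρ_k = kρ / (1 + (k−1)ρ) = 7·0.71 / (1 + 6·0.71) = 4.970 / 5.260 = 0.9449.

0.9449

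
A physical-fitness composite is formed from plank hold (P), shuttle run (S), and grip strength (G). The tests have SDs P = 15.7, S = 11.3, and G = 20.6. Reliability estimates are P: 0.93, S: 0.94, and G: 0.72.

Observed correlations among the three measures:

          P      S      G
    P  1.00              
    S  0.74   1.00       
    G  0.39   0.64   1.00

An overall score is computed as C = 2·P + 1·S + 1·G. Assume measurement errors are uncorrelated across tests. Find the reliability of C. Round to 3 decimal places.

Var(C) = 2²·15.7² + 11.3² + 20.6² + 2·[2·15.7·11.3·0.74 + 2·15.7·20.6·0.39 + 11.3·20.6·0.64] = 1538.01 + 1327.63 = 2865.64.
With uncorrelated errors the cross-covariances are all true-score covariance, so they carry over unchanged; only the diagonal terms shrink to ρᵢσᵢ².
True-score variance = [2²·15.7²·0.93 + 11.3²·0.94 + 20.6²·0.72] + 1327.63 = 1342.51 + 1327.63 = 2670.14.
Reliability = 2670.14 / 2865.64 = 0.932.

0.932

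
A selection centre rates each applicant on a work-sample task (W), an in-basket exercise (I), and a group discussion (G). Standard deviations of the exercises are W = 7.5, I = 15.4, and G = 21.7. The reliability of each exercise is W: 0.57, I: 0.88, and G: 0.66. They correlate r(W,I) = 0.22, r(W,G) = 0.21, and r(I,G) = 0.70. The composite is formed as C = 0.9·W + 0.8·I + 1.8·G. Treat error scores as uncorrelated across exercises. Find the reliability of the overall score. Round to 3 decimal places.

0.781

Var(C) = 0.9²·7.5² + 0.8²·15.4² + 1.8²·21.7² + 2·[0.72·7.5·15.4·0.22 + 1.62·7.5·21.7·0.21 + 1.44·15.4·21.7·0.70] = 1723.03 + 821.032 = 2544.06.
Under uncorrelated errors the observed covariances equal the true-score covariances, so only the own-variance terms attenuate.
True-score variance = [0.9²·7.5²·0.57 + 0.8²·15.4²·0.88 + 1.8²·21.7²·0.66] + 821.032 = 1166.49 + 821.032 = 1987.52.
Reliability = 1987.52 / 2544.06 = 0.781.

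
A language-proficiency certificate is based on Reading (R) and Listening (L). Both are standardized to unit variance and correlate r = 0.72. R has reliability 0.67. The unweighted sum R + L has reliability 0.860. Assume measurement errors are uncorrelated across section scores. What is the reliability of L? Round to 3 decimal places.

0.848

Var(R+L) = 2 + 2·0.72 = 3.440.
True-score variance = ρ_R + ρ_L + 2·0.72, so 0.860 = (0.67 + ρ_L + 1.44) / 3.440.
ρ_L = 0.860·3.440 − 0.67 − 1.44 = 0.848.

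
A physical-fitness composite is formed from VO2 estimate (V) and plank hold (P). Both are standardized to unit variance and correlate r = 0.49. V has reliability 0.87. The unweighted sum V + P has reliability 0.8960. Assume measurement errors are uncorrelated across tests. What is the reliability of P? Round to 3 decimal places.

0.820

Var(V+P) = 2 + 2·0.49 = 2.980.
True-score variance = ρ_V + ρ_P + 2·0.49, so 0.8960 = (0.87 + ρ_P + 0.98) / 2.980.
ρ_P = 0.8960·2.980 − 0.87 − 0.98 = 0.820.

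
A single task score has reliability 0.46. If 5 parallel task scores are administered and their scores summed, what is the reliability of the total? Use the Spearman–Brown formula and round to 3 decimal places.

ρ_k = kρ / (1 + (k−1)ρ) = 5·0.46 / (1 + 4·0.46) = 2.300 / 2.840 = 0.810.

0.810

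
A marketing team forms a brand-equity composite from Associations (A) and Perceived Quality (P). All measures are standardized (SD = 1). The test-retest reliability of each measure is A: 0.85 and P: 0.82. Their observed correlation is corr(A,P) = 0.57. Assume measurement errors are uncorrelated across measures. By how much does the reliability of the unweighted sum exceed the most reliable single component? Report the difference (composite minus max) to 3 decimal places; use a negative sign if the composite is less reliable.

Var(sum) = 2 + 1.14 = 3.14; true-score variance = 1.67 + 1.14 = 2.81; composite reliability = 0.8949.
Max component reliability = 0.8500.
Difference = 0.8949 − 0.8500 = 0.045.

0.045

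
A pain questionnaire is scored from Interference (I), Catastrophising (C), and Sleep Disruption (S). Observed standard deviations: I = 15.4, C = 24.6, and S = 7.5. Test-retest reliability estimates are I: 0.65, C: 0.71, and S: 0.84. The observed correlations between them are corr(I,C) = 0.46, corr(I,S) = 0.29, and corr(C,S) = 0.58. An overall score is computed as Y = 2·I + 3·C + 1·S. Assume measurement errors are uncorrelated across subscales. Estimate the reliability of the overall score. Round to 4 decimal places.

Var(Y) = 2²·15.4² + 3²·24.6² + 7.5² + 2·[6·15.4·24.6·0.46 + 2·15.4·7.5·0.29 + 3·24.6·7.5·0.58] = 6451.33 + 2867.24 = 9318.57.
Under uncorrelated errors the observed covariances equal the true-score covariances, so only the own-variance terms attenuate.
True-score variance = [2²·15.4²·0.65 + 3²·24.6²·0.71 + 7.5²·0.84] + 2867.24 = 4530.84 + 2867.24 = 7398.08.
Reliability = 7398.08 / 9318.57 = 0.7939.

0.7939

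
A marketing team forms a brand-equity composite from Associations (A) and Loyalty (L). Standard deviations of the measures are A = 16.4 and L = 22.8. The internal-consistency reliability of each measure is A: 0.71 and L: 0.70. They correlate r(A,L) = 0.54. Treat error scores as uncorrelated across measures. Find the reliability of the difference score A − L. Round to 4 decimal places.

Var(A−L) = 16.4² + 22.8² − 2·16.4·22.8·0.54 = 788.8 − 403.834 = 384.966.
Under uncorrelated errors the observed covariances equal the true-score covariances, so only the own-variance terms attenuate.
True-score variance = [16.4²·0.71 + 22.8²·0.70] − 403.834 = 554.85 − 403.834 = 151.016.
Reliability = 151.016 / 384.966 = 0.3923.

0.3923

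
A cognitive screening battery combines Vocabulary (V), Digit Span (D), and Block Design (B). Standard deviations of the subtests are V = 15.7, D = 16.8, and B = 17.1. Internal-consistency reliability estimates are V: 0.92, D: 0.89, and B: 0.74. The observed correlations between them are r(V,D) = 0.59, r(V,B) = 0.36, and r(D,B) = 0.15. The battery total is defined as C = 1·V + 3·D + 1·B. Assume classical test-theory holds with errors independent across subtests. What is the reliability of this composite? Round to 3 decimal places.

Var(C) = 15.7² + 3²·16.8² + 17.1² + 2·[3·15.7·16.8·0.59 + 15.7·17.1·0.36 + 3·16.8·17.1·0.15] = 3079.06 + 1385.56 = 4464.62.
With uncorrelated errors the cross-covariances are all true-score covariance, so they carry over unchanged; only the diagonal terms shrink to ρᵢσᵢ².
True-score variance = [15.7²·0.92 + 3²·16.8²·0.89 + 17.1²·0.74] + 1385.56 = 2703.9 + 1385.56 = 4089.46.
Reliability = 4089.46 / 4464.62 = 0.916.

0.916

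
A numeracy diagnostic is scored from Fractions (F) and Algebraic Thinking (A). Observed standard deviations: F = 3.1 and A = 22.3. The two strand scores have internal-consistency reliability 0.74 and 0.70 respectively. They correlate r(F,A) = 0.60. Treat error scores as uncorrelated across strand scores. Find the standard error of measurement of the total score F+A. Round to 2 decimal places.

Var(total) = 506.9 + 82.956 = 589.856.
True-score variance = 355.214 + 82.956 = 438.17, so reliability = 0.7428.
Error variance = 589.856 − 438.17 = 151.686; SEM = √151.686 = 12.32.

12.32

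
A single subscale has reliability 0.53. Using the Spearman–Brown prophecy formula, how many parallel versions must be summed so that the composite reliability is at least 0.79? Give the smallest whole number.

4

k ≥ ρ*(1−ρ₁)/(ρ₁(1−ρ*)) = 0.79·0.47 / (0.53·0.21) = 3.336.
Smallest integer k = 4.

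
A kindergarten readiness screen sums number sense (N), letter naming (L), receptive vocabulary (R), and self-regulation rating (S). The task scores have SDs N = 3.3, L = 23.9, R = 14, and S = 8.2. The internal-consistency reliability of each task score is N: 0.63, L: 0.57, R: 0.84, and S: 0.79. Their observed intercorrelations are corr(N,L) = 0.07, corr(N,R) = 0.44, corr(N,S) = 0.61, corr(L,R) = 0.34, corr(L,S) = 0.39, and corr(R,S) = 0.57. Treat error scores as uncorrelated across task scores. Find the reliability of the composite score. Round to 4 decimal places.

Var(N+L+R+S) = 3.3² + 23.9² + 14² + 8.2² + 2·[3.3·23.9·0.07 + 3.3·14·0.44 + 3.3·8.2·0.61 + 23.9·14·0.34 + 23.9·8.2·0.39 + 14·8.2·0.57] = 845.34 + 595.975 = 1441.32.
Under uncorrelated errors the observed covariances equal the true-score covariances, so only the own-variance terms attenuate.
True-score variance = [3.3²·0.63 + 23.9²·0.57 + 14²·0.84 + 8.2²·0.79] + 595.975 = 550.21 + 595.975 = 1146.19.
Reliability = 1146.19 / 1441.32 = 0.7952.

0.7952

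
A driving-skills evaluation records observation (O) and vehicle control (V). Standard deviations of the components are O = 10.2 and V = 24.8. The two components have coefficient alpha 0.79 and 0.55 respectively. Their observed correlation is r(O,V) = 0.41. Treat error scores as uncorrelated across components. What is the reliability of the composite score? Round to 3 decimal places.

0.678

Var(O+V) = 10.2² + 24.8² + 2·[10.2·24.8·0.41] = 719.08 + 207.427 = 926.507.
Under uncorrelated errors the observed covariances equal the true-score covariances, so only the own-variance terms attenuate.
True-score variance = [10.2²·0.79 + 24.8²·0.55] + 207.427 = 420.464 + 207.427 = 627.891.
Reliability = 627.891 / 926.507 = 0.678.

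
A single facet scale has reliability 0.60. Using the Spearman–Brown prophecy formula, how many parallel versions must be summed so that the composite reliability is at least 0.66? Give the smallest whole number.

k ≥ ρ*(1−ρ₁)/(ρ₁(1−ρ*)) = 0.66·0.40 / (0.60·0.34) = 1.294.
Smallest integer k = 2.

2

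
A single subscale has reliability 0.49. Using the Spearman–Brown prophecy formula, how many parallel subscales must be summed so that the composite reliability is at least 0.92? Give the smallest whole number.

k ≥ ρ*(1−ρ₁)/(ρ₁(1−ρ*)) = 0.92·0.51 / (0.49·0.08) = 11.969.
Smallest integer k = 12.

12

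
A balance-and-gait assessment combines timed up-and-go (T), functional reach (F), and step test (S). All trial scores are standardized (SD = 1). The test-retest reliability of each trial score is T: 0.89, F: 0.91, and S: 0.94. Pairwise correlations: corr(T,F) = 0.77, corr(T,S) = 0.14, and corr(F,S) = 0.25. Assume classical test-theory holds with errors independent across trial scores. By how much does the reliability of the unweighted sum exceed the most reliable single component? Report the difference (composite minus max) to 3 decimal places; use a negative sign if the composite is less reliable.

Var(sum) = 3 + 2.32 = 5.32; true-score variance = 2.74 + 2.32 = 5.06; composite reliability = 0.9511.
Max component reliability = 0.9400.
Difference = 0.9511 − 0.9400 = 0.011.

0.011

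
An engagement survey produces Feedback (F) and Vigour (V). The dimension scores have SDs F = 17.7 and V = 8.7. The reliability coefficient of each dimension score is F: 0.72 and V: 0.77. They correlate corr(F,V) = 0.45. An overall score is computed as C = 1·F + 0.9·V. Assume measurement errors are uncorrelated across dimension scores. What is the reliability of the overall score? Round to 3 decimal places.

Var(C) = 17.7² + 0.9²·8.7² + 2·[0.9·17.7·8.7·0.45] = 374.599 + 124.732 = 499.331.
Under uncorrelated errors the observed covariances equal the true-score covariances, so only the own-variance terms attenuate.
True-score variance = [17.7²·0.72 + 0.9²·8.7²·0.77] + 124.732 = 272.777 + 124.732 = 397.509.
Reliability = 397.509 / 499.331 = 0.796.

0.796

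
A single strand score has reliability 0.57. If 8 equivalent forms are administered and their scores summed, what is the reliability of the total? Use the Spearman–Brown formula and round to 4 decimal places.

ρ_k = kρ / (1 + (k−1)ρ) = 8·0.57 / (1 + 7·0.57) = 4.560 / 4.990 = 0.9138.

0.9138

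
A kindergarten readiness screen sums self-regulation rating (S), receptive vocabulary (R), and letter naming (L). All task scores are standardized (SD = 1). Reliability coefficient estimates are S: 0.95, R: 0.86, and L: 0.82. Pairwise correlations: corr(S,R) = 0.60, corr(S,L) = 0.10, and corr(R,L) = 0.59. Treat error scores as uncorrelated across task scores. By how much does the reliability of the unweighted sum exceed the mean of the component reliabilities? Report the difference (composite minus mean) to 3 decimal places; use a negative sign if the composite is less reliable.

Var(sum) = 3 + 2.58 = 5.58; true-score variance = 2.63 + 2.58 = 5.21; composite reliability = 0.9337.
Mean component reliability = 0.8767.
Difference = 0.9337 − 0.8767 = 0.057.

0.057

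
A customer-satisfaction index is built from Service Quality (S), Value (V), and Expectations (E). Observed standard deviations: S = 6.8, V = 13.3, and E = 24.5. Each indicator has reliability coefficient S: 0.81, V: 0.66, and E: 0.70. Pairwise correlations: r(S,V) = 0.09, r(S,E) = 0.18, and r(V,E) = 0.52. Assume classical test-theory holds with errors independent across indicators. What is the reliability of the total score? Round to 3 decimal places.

Var(S+V+E) = 6.8² + 13.3² + 24.5² + 2·[6.8·13.3·0.09 + 6.8·24.5·0.18 + 13.3·24.5·0.52] = 823.38 + 415.139 = 1238.52.
Because errors are independent across components, Cov(Tᵢ,Tⱼ) = Cov(Xᵢ,Xⱼ); the off-diagonal part of the true-score variance is the same as above.
True-score variance = [6.8²·0.81 + 13.3²·0.66 + 24.5²·0.70] + 415.139 = 574.377 + 415.139 = 989.516.
Reliability = 989.516 / 1238.52 = 0.799.

0.799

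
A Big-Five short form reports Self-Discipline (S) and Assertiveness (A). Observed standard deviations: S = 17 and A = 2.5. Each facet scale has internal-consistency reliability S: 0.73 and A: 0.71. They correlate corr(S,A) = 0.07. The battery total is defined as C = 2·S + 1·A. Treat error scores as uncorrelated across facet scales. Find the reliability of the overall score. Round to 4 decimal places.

0.7326

Var(C) = 2²·17² + 2.5² + 2·[2·17·2.5·0.07] = 1162.25 + 11.9 = 1174.15.
With uncorrelated errors the cross-covariances are all true-score covariance, so they carry over unchanged; only the diagonal terms shrink to ρᵢσᵢ².
True-score variance = [2²·17²·0.73 + 2.5²·0.71] + 11.9 = 848.317 + 11.9 = 860.217.
Reliability = 860.217 / 1174.15 = 0.7326.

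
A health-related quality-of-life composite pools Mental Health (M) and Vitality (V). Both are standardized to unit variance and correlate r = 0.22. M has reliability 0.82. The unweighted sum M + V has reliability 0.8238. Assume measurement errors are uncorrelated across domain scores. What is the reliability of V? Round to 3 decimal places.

0.750

Var(M+V) = 2 + 2·0.22 = 2.440.
True-score variance = ρ_M + ρ_V + 2·0.22, so 0.8238 = (0.82 + ρ_V + 0.44) / 2.440.
ρ_V = 0.8238·2.440 − 0.82 − 0.44 = 0.750.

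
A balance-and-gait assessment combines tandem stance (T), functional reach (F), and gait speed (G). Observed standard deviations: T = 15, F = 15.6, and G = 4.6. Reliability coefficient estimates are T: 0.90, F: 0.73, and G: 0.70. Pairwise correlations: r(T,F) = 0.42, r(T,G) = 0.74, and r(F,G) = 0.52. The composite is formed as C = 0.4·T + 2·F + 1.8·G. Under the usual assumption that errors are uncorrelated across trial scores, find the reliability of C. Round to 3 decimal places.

Var(C) = 0.4²·15² + 2²·15.6² + 1.8²·4.6² + 2·[0.8·15·15.6·0.42 + 0.72·15·4.6·0.74 + 3.6·15.6·4.6·0.52] = 1078 + 499.444 = 1577.44.
Because errors are independent across components, Cov(Tᵢ,Tⱼ) = Cov(Xᵢ,Xⱼ); the off-diagonal part of the true-score variance is the same as above.
True-score variance = [0.4²·15²·0.90 + 2²·15.6²·0.73 + 1.8²·4.6²·0.70] + 499.444 = 791.002 + 499.444 = 1290.45.
Reliability = 1290.45 / 1577.44 = 0.818.

0.818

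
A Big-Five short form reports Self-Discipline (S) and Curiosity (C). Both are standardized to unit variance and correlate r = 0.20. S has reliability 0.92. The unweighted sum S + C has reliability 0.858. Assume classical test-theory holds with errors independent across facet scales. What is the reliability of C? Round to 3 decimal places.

Var(S+C) = 2 + 2·0.20 = 2.400.
True-score variance = ρ_S + ρ_C + 2·0.20, so 0.858 = (0.92 + ρ_C + 0.40) / 2.400.
ρ_C = 0.858·2.400 − 0.92 − 0.40 = 0.739.

0.739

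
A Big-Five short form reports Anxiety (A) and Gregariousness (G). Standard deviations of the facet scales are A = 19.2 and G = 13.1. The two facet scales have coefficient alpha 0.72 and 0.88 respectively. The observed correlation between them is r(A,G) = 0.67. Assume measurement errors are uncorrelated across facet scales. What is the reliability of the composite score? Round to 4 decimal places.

0.8589

Var(A+G) = 19.2² + 13.1² + 2·[19.2·13.1·0.67] = 540.25 + 337.037 = 877.287.
Because errors are independent across components, Cov(Tᵢ,Tⱼ) = Cov(Xᵢ,Xⱼ); the off-diagonal part of the true-score variance is the same as above.
True-score variance = [19.2²·0.72 + 13.1²·0.88] + 337.037 = 416.438 + 337.037 = 753.474.
Reliability = 753.474 / 877.287 = 0.8589.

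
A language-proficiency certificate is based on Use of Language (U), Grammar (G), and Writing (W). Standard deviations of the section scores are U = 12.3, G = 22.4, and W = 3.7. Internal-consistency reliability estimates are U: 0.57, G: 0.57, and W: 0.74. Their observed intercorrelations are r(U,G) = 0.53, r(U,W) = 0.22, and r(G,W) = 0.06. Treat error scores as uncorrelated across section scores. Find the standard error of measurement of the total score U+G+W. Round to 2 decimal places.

Var(total) = 666.74 + 322.021 = 988.761.
True-score variance = 382.369 + 322.021 = 704.39, so reliability = 0.7124.
Error variance = 988.761 − 704.39 = 284.371; SEM = √284.371 = 16.86.

16.86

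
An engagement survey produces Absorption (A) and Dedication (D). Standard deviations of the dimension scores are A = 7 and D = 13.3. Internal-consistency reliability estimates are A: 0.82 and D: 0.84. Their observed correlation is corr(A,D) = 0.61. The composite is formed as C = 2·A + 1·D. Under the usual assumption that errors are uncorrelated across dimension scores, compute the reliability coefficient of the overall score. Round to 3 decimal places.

0.894

Var(C) = 2²·7² + 13.3² + 2·[2·7·13.3·0.61] = 372.89 + 227.164 = 600.054.
Because errors are independent across components, Cov(Tᵢ,Tⱼ) = Cov(Xᵢ,Xⱼ); the off-diagonal part of the true-score variance is the same as above.
True-score variance = [2²·7²·0.82 + 13.3²·0.84] + 227.164 = 309.308 + 227.164 = 536.472.
Reliability = 536.472 / 600.054 = 0.894.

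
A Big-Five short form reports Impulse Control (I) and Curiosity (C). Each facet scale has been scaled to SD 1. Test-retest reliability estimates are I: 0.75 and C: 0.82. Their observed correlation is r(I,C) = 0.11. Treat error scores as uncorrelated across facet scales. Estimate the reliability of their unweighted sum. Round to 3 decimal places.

0.806

Var(I+C) = 2 + 2·[0.11] = 2 + 0.22 = 2.22.
Under uncorrelated errors the observed covariances equal the true-score covariances, so only the own-variance terms attenuate.
True-score variance = [0.75 + 0.82] + 0.22 = 1.57 + 0.22 = 1.79.
Reliability = 1.79 / 2.22 = 0.806.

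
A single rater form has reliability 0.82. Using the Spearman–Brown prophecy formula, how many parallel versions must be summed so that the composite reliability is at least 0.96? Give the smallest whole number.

k ≥ ρ*(1−ρ₁)/(ρ₁(1−ρ*)) = 0.96·0.18 / (0.82·0.04) = 5.268.
Smallest integer k = 6.

6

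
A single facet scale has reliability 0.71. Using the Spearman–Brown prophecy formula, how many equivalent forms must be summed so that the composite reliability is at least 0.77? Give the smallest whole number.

k ≥ ρ*(1−ρ₁)/(ρ₁(1−ρ*)) = 0.77·0.29 / (0.71·0.23) = 1.367.
Smallest integer k = 2.

2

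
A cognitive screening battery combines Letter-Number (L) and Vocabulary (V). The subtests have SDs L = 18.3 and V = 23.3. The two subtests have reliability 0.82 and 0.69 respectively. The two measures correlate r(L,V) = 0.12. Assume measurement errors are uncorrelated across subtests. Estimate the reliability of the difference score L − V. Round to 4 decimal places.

0.7052

Var(L−V) = 18.3² + 23.3² − 2·18.3·23.3·0.12 = 877.78 − 102.334 = 775.446.
Under uncorrelated errors the observed covariances equal the true-score covariances, so only the own-variance terms attenuate.
True-score variance = [18.3²·0.82 + 23.3²·0.69] − 102.334 = 649.204 − 102.334 = 546.87.
Reliability = 546.87 / 775.446 = 0.7052.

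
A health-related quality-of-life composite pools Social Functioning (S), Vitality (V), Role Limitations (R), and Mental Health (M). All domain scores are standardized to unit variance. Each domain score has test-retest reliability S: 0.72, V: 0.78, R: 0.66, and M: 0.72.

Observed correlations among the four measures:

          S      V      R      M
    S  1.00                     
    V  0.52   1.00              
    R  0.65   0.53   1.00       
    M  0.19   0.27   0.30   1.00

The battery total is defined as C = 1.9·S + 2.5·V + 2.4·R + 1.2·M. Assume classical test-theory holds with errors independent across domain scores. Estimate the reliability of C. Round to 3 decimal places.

Var(C) = 1.9² + 2.5² + 2.4² + 1.2² + 2·[4.75·0.52 + 4.56·0.65 + 2.28·0.19 + 6·0.53 + 3·0.27 + 2.88·0.30] = 17.06 + 21.4424 = 38.5024.
Because errors are independent across components, Cov(Tᵢ,Tⱼ) = Cov(Xᵢ,Xⱼ); the off-diagonal part of the true-score variance is the same as above.
True-score variance = [1.9²·0.72 + 2.5²·0.78 + 2.4²·0.66 + 1.2²·0.72] + 21.4424 = 12.3126 + 21.4424 = 33.755.
Reliability = 33.755 / 38.5024 = 0.877.

0.877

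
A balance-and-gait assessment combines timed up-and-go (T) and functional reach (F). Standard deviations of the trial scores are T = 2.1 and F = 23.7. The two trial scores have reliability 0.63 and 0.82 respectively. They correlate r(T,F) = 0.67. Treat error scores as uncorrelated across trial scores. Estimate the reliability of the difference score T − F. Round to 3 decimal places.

0.794

Var(T−F) = 2.1² + 23.7² − 2·2.1·23.7·0.67 = 566.1 − 66.6918 = 499.408.
Because errors are independent across components, Cov(Tᵢ,Tⱼ) = Cov(Xᵢ,Xⱼ); the off-diagonal part of the true-score variance is the same as above.
True-score variance = [2.1²·0.63 + 23.7²·0.82] − 66.6918 = 463.364 − 66.6918 = 396.672.
Reliability = 396.672 / 499.408 = 0.794.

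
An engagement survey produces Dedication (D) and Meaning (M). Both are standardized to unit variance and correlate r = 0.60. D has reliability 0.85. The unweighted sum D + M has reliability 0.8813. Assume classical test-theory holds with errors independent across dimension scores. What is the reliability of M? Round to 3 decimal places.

Var(D+M) = 2 + 2·0.60 = 3.200.
True-score variance = ρ_D + ρ_M + 2·0.60, so 0.8813 = (0.85 + ρ_M + 1.20) / 3.200.
ρ_M = 0.8813·3.200 − 0.85 − 1.20 = 0.770.

0.770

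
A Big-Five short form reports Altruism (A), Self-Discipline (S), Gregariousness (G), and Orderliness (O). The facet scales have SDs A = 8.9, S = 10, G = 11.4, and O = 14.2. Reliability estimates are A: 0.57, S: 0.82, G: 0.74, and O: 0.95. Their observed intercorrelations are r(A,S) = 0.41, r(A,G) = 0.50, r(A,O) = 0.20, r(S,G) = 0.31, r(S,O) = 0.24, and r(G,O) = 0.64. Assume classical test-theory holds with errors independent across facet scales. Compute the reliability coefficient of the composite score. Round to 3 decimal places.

0.911

Var(A+S+G+O) = 8.9² + 10² + 11.4² + 14.2² + 2·[8.9·10·0.41 + 8.9·11.4·0.50 + 8.9·14.2·0.20 + 10·11.4·0.31 + 10·14.2·0.24 + 11.4·14.2·0.64] = 510.81 + 571.038 = 1081.85.
Under uncorrelated errors the observed covariances equal the true-score covariances, so only the own-variance terms attenuate.
True-score variance = [8.9²·0.57 + 10²·0.82 + 11.4²·0.74 + 14.2²·0.95] + 571.038 = 414.878 + 571.038 = 985.917.
Reliability = 985.917 / 1081.85 = 0.911.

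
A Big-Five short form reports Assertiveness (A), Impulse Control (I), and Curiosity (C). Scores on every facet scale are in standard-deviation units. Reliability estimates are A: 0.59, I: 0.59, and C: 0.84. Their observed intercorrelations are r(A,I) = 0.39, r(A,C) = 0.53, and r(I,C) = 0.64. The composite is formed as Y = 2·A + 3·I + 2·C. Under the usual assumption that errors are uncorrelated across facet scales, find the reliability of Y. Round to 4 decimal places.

0.8223

Var(Y) = 2² + 3² + 2² + 2·[6·0.39 + 4·0.53 + 6·0.64] = 17 + 16.6 = 33.6.
With uncorrelated errors the cross-covariances are all true-score covariance, so they carry over unchanged; only the diagonal terms shrink to ρᵢσᵢ².
True-score variance = [2²·0.59 + 3²·0.59 + 2²·0.84] + 16.6 = 11.03 + 16.6 = 27.63.
Reliability = 27.63 / 33.6 = 0.8223.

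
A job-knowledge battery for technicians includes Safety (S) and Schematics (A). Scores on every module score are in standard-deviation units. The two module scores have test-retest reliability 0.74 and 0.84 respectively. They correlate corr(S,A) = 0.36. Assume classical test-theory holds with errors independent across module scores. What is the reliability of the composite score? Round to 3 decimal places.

Var(S+A) = 2 + 2·[0.36] = 2 + 0.72 = 2.72.
Because errors are independent across components, Cov(Tᵢ,Tⱼ) = Cov(Xᵢ,Xⱼ); the off-diagonal part of the true-score variance is the same as above.
True-score variance = [0.74 + 0.84] + 0.72 = 1.58 + 0.72 = 2.3.
Reliability = 2.3 / 2.72 = 0.846.

0.846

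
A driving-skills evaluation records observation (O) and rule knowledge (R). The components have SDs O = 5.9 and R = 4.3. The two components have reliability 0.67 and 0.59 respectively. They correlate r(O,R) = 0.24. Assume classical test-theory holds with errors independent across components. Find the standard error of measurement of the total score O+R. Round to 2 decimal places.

4.37

Var(total) = 53.3 + 12.1776 = 65.4776.
True-score variance = 34.2318 + 12.1776 = 46.4094, so reliability = 0.7088.
Error variance = 65.4776 − 46.4094 = 19.0682; SEM = √19.0682 = 4.37.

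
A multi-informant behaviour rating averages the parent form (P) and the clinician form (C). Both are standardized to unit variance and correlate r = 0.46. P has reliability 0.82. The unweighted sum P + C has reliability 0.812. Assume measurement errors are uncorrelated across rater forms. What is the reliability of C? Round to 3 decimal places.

0.631

Var(P+C) = 2 + 2·0.46 = 2.920.
True-score variance = ρ_P + ρ_C + 2·0.46, so 0.812 = (0.82 + ρ_C + 0.92) / 2.920.
ρ_C = 0.812·2.920 − 0.82 − 0.92 = 0.631.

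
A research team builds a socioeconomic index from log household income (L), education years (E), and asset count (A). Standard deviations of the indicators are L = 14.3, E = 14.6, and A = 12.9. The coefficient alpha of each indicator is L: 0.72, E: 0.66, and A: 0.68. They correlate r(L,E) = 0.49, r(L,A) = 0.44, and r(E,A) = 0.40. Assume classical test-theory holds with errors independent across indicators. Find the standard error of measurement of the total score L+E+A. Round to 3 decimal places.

Var(total) = 584.06 + 517.61 = 1101.67.
True-score variance = 401.077 + 517.61 = 918.687, so reliability = 0.8339.
Error variance = 1101.67 − 918.687 = 182.983; SEM = √182.983 = 13.527.

13.527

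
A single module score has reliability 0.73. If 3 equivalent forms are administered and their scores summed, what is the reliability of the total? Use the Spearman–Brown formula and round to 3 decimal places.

ρ_k = kρ / (1 + (k−1)ρ) = 3·0.73 / (1 + 2·0.73) = 2.190 / 2.460 = 0.890.

0.890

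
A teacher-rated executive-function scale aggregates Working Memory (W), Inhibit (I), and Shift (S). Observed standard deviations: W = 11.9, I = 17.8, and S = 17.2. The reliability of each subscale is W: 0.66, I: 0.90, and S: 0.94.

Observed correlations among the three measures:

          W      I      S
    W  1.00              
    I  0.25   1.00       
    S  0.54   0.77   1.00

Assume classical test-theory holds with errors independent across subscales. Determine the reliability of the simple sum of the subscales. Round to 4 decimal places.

Var(W+I+S) = 11.9² + 17.8² + 17.2² + 2·[11.9·17.8·0.25 + 11.9·17.2·0.54 + 17.8·17.2·0.77] = 754.29 + 798.451 = 1552.74.
Because errors are independent across components, Cov(Tᵢ,Tⱼ) = Cov(Xᵢ,Xⱼ); the off-diagonal part of the true-score variance is the same as above.
True-score variance = [11.9²·0.66 + 17.8²·0.90 + 17.2²·0.94] + 798.451 = 656.708 + 798.451 = 1455.16.
Reliability = 1455.16 / 1552.74 = 0.9372.

0.9372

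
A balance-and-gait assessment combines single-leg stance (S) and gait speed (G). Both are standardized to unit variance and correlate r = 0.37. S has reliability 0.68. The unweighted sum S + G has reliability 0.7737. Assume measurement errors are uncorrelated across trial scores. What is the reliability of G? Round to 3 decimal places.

0.700

Var(S+G) = 2 + 2·0.37 = 2.740.
True-score variance = ρ_S + ρ_G + 2·0.37, so 0.7737 = (0.68 + ρ_G + 0.74) / 2.740.
ρ_G = 0.7737·2.740 − 0.68 − 0.74 = 0.700.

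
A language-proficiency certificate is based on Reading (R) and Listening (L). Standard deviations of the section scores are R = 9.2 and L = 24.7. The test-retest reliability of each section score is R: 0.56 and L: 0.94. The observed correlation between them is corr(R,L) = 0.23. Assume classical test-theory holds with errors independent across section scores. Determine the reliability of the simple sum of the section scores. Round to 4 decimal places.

0.9076

Var(R+L) = 9.2² + 24.7² + 2·[9.2·24.7·0.23] = 694.73 + 104.53 = 799.26.
Because errors are independent across components, Cov(Tᵢ,Tⱼ) = Cov(Xᵢ,Xⱼ); the off-diagonal part of the true-score variance is the same as above.
True-score variance = [9.2²·0.56 + 24.7²·0.94] + 104.53 = 620.883 + 104.53 = 725.413.
Reliability = 725.413 / 799.26 = 0.9076.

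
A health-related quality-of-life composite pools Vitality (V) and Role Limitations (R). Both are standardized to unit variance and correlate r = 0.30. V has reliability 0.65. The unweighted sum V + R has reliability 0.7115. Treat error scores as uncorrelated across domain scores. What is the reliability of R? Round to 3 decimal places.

0.600

Var(V+R) = 2 + 2·0.30 = 2.600.
True-score variance = ρ_V + ρ_R + 2·0.30, so 0.7115 = (0.65 + ρ_R + 0.60) / 2.600.
ρ_R = 0.7115·2.600 − 0.65 − 0.60 = 0.600.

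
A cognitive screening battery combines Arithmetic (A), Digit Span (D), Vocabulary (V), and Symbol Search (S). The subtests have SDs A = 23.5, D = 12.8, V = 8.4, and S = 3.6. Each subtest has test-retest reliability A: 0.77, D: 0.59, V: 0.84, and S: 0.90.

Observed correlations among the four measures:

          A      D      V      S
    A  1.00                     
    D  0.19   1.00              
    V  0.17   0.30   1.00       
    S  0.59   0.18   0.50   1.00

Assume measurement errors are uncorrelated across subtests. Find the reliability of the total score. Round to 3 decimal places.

Var(A+D+V+S) = 23.5² + 12.8² + 8.4² + 3.6² + 2·[23.5·12.8·0.19 + 23.5·8.4·0.17 + 23.5·3.6·0.59 + 12.8·8.4·0.30 + 12.8·3.6·0.18 + 8.4·3.6·0.50] = 799.61 + 392.589 = 1192.2.
Because errors are independent across components, Cov(Tᵢ,Tⱼ) = Cov(Xᵢ,Xⱼ); the off-diagonal part of the true-score variance is the same as above.
True-score variance = [23.5²·0.77 + 12.8²·0.59 + 8.4²·0.84 + 3.6²·0.90] + 392.589 = 592.832 + 392.589 = 985.421.
Reliability = 985.421 / 1192.2 = 0.827.

0.827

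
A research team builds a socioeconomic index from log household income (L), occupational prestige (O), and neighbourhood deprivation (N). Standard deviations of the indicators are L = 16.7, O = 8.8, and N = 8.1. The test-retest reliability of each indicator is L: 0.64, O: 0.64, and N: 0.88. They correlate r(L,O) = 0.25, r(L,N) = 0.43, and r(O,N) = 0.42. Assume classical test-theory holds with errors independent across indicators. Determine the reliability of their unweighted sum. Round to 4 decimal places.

0.7973

Var(L+O+N) = 16.7² + 8.8² + 8.1² + 2·[16.7·8.8·0.25 + 16.7·8.1·0.43 + 8.8·8.1·0.42] = 421.94 + 249.687 = 671.627.
Under uncorrelated errors the observed covariances equal the true-score covariances, so only the own-variance terms attenuate.
True-score variance = [16.7²·0.64 + 8.8²·0.64 + 8.1²·0.88] + 249.687 = 285.788 + 249.687 = 535.475.
Reliability = 535.475 / 671.627 = 0.7973.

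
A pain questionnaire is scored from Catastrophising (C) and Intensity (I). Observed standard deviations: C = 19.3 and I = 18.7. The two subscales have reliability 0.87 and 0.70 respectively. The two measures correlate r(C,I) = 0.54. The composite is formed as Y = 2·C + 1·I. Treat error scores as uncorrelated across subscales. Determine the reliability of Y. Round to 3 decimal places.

0.886

Var(Y) = 2²·19.3² + 18.7² + 2·[2·19.3·18.7·0.54] = 1839.65 + 779.566 = 2619.22.
With uncorrelated errors the cross-covariances are all true-score covariance, so they carry over unchanged; only the diagonal terms shrink to ρᵢσᵢ².
True-score variance = [2²·19.3²·0.87 + 18.7²·0.70] + 779.566 = 1541.05 + 779.566 = 2320.61.
Reliability = 2320.61 / 2619.22 = 0.886.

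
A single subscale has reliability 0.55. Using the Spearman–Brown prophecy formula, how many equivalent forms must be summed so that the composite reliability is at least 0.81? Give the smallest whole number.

4

k ≥ ρ*(1−ρ₁)/(ρ₁(1−ρ*)) = 0.81·0.45 / (0.55·0.19) = 3.488.
Smallest integer k = 4.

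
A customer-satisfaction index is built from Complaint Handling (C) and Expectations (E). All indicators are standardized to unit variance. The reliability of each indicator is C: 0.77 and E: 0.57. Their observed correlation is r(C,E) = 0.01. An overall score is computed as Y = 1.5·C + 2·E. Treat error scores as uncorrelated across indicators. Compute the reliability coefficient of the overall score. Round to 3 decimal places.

0.645

Var(Y) = 1.5² + 2² + 2·[3·0.01] = 6.25 + 0.06 = 6.31.
Under uncorrelated errors the observed covariances equal the true-score covariances, so only the own-variance terms attenuate.
True-score variance = [1.5²·0.77 + 2²·0.57] + 0.06 = 4.0125 + 0.06 = 4.0725.
Reliability = 4.0725 / 6.31 = 0.645.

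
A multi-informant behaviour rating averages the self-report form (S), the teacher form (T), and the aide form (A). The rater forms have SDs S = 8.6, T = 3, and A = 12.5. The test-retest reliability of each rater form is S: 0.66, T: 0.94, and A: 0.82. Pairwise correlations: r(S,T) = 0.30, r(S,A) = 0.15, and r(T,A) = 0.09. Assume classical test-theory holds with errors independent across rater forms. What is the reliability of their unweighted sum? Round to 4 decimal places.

Var(S+T+A) = 8.6² + 3² + 12.5² + 2·[8.6·3·0.30 + 8.6·12.5·0.15 + 3·12.5·0.09] = 239.21 + 54.48 = 293.69.
With uncorrelated errors the cross-covariances are all true-score covariance, so they carry over unchanged; only the diagonal terms shrink to ρᵢσᵢ².
True-score variance = [8.6²·0.66 + 3²·0.94 + 12.5²·0.82] + 54.48 = 185.399 + 54.48 = 239.879.
Reliability = 239.879 / 293.69 = 0.8168.

0.8168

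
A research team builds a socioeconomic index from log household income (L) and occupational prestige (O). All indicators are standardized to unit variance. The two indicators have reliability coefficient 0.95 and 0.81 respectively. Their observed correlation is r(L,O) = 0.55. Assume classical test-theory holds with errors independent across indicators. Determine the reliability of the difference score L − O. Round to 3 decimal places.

0.733

Var(L−O) = 1 + 1 − 2·0.55 = 2 − 1.1 = 0.9.
With uncorrelated errors the cross-covariances are all true-score covariance, so they carry over unchanged; only the diagonal terms shrink to ρᵢσᵢ².
True-score variance = [0.95 + 0.81] − 1.1 = 1.76 − 1.1 = 0.66.
Reliability = 0.66 / 0.9 = 0.733.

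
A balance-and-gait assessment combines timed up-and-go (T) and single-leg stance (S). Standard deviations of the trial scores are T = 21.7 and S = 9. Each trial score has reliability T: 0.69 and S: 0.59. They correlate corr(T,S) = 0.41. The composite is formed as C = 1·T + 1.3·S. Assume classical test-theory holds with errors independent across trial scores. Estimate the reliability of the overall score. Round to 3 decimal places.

Var(C) = 21.7² + 1.3²·9² + 2·[1.3·21.7·9·0.41] = 607.78 + 208.19 = 815.97.
With uncorrelated errors the cross-covariances are all true-score covariance, so they carry over unchanged; only the diagonal terms shrink to ρᵢσᵢ².
True-score variance = [21.7²·0.69 + 1.3²·9²·0.59] + 208.19 = 405.679 + 208.19 = 613.869.
Reliability = 613.869 / 815.97 = 0.752.

0.752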